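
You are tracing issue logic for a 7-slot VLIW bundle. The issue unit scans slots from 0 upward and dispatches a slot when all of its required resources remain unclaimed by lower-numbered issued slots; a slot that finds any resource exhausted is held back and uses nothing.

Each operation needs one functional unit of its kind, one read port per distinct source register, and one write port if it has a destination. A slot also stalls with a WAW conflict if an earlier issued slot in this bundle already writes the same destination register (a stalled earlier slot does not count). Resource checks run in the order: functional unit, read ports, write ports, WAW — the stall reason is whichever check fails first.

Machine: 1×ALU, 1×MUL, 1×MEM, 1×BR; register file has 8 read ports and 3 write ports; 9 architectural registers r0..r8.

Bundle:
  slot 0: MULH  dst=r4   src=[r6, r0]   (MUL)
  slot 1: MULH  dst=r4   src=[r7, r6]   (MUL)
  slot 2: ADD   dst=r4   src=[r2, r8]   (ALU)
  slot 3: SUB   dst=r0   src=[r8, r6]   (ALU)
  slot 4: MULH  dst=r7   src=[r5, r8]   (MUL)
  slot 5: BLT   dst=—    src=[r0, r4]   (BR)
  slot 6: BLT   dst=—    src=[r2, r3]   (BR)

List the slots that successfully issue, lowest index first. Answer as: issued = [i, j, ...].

slot 0 (MUL): ISSUE — free A1,Mu0,Ld1,B1 rp6 wp2
slot 1 (MUL): stall FU — free A1,Mu0,Ld1,B1 rp6 wp2
slot 2 (ALU): stall WAW — free A1,Mu0,Ld1,B1 rp6 wp2
slot 3 (ALU): ISSUE — free A0,Mu0,Ld1,B1 rp4 wp1
slot 4 (MUL): stall FU — free A0,Mu0,Ld1,B1 rp4 wp1
slot 5 (BR): ISSUE — free A0,Mu0,Ld1,B0 rp2 wp1
slot 6 (BR): stall FU — free A0,Mu0,Ld1,B0 rp2 wp1

issued = [0, 3, 5]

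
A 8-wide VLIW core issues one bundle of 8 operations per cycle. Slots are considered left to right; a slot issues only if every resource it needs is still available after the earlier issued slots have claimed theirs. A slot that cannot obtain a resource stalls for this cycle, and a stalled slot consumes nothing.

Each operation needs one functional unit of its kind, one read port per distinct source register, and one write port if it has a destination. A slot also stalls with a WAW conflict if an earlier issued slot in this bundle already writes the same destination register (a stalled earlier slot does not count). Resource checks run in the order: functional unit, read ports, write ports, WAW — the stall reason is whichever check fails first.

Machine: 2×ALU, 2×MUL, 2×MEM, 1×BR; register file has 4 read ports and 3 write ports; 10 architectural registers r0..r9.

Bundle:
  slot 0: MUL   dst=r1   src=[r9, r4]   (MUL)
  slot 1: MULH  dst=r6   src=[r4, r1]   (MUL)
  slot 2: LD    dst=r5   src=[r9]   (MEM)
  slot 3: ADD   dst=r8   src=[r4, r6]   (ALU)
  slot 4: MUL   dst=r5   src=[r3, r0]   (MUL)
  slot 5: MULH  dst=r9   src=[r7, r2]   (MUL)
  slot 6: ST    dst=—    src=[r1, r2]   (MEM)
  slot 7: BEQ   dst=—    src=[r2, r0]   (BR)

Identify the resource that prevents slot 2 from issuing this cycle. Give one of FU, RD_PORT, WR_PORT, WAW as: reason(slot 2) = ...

#0 MUL src=r9,r4 dispatched  <A:2 Mu:1 Ld:2 B:1 rd:2 wr:2>
#1 MUL src=r4,r1 dispatched  <A:2 Mu:0 Ld:2 B:1 rd:0 wr:1>
#2 MEM src=r9 held:RD_PORT  <A:2 Mu:0 Ld:2 B:1 rd:0 wr:1>
#3 ALU src=r4,r6 held:RD_PORT  <A:2 Mu:0 Ld:2 B:1 rd:0 wr:1>
#4 MUL src=r3,r0 held:FU  <A:2 Mu:0 Ld:2 B:1 rd:0 wr:1>
#5 MUL src=r7,r2 held:FU  <A:2 Mu:0 Ld:2 B:1 rd:0 wr:1>
#6 MEM src=r1,r2 held:RD_PORT  <A:2 Mu:0 Ld:2 B:1 rd:0 wr:1>
#7 BR src=r2,r0 held:RD_PORT  <A:2 Mu:0 Ld:2 B:1 rd:0 wr:1>

reason(slot 2) = RD_PORT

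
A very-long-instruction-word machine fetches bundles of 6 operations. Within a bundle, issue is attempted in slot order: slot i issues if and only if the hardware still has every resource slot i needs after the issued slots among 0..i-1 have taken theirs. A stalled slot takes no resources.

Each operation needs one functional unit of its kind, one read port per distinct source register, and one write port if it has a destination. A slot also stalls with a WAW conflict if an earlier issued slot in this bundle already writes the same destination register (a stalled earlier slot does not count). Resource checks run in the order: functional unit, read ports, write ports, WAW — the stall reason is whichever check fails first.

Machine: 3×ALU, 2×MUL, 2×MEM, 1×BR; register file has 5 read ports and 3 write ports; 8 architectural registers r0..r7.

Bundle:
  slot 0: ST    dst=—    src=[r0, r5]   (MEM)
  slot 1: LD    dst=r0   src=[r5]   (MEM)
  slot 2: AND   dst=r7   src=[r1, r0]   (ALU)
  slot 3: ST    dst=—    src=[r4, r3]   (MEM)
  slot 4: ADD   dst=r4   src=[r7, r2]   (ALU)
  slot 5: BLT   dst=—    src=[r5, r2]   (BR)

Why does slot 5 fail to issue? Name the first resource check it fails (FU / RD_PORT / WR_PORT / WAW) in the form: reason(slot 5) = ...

reason(slot 5) = RD_PORT

slot 0 (MEM): ISSUE — free A3,Mu2,Ld1,B1 rp3 wp3
slot 1 (MEM): ISSUE — free A3,Mu2,Ld0,B1 rp2 wp2
slot 2 (ALU): ISSUE — free A2,Mu2,Ld0,B1 rp0 wp1
slot 3 (MEM): stall FU — free A2,Mu2,Ld0,B1 rp0 wp1
slot 4 (ALU): stall RD_PORT — free A2,Mu2,Ld0,B1 rp0 wp1
slot 5 (BR): stall RD_PORT — free A2,Mu2,Ld0,B1 rp0 wp1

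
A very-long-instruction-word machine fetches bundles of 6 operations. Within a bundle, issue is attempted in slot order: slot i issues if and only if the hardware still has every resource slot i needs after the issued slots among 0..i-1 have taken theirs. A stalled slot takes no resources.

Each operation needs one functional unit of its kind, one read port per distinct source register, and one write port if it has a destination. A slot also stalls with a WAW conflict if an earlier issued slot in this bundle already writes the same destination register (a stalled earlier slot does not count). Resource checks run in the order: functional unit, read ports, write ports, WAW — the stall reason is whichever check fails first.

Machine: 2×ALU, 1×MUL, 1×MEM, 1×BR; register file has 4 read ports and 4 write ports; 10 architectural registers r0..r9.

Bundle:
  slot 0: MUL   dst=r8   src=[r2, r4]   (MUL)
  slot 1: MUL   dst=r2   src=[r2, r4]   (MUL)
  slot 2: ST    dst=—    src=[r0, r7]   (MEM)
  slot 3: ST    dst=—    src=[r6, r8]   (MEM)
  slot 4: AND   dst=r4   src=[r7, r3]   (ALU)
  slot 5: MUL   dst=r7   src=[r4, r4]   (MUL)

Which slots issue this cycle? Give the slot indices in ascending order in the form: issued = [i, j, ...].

issued = [0, 2]

#0 MUL src=r2,r4 dispatched  <A:2 Mu:0 Ld:1 B:1 rd:2 wr:3>
#1 MUL src=r2,r4 held:FU  <A:2 Mu:0 Ld:1 B:1 rd:2 wr:3>
#2 MEM src=r0,r7 dispatched  <A:2 Mu:0 Ld:0 B:1 rd:0 wr:3>
#3 MEM src=r6,r8 held:FU  <A:2 Mu:0 Ld:0 B:1 rd:0 wr:3>
#4 ALU src=r7,r3 held:RD_PORT  <A:2 Mu:0 Ld:0 B:1 rd:0 wr:3>
#5 MUL src=r4,r4 held:FU  <A:2 Mu:0 Ld:0 B:1 rd:0 wr:3>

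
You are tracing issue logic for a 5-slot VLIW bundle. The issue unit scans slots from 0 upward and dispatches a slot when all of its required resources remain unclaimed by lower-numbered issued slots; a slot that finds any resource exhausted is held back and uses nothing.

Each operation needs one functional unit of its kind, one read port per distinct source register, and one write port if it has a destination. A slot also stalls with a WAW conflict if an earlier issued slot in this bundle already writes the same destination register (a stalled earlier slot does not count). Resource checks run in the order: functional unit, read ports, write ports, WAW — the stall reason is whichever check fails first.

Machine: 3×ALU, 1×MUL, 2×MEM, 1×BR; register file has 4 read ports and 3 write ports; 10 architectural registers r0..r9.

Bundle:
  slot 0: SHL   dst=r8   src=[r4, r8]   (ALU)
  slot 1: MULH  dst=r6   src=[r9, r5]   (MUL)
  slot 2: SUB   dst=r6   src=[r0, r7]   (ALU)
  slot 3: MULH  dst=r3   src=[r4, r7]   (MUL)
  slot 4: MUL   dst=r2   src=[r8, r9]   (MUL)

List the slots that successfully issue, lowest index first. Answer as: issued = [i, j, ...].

  0. ALU→r8 ⇒ go  {2A/1Mu/2Ld/1B | 2r 2w}
  1. MUL→r6 ⇒ go  {2A/0Mu/2Ld/1B | 0r 1w}
  2. ALU→r6 ⇒ no(RD_PORT)  {2A/0Mu/2Ld/1B | 0r 1w}
  3. MUL→r3 ⇒ no(FU)  {2A/0Mu/2Ld/1B | 0r 1w}
  4. MUL→r2 ⇒ no(FU)  {2A/0Mu/2Ld/1B | 0r 1w}

issued = [0, 1]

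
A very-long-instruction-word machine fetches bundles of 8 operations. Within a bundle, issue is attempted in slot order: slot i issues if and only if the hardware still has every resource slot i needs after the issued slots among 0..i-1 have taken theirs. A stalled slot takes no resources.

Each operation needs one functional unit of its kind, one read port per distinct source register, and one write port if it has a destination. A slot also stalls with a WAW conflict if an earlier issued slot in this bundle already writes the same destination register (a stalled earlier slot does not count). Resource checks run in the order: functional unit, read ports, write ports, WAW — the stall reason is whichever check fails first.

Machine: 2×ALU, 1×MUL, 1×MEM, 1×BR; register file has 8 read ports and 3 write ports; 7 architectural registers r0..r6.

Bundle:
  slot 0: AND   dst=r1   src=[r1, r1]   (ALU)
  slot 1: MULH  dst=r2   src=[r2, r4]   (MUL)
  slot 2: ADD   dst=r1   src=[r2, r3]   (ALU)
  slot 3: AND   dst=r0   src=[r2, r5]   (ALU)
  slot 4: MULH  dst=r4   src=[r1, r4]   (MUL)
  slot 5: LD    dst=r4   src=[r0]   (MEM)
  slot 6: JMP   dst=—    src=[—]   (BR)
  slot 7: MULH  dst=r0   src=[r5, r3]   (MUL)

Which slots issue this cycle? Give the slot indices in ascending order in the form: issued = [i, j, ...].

issued = [0, 1, 3, 6]

#0 ALU src=r1,r1 dispatched  <A:1 Mu:1 Ld:1 B:1 rd:7 wr:2>
#1 MUL src=r2,r4 dispatched  <A:1 Mu:0 Ld:1 B:1 rd:5 wr:1>
#2 ALU src=r2,r3 held:WAW  <A:1 Mu:0 Ld:1 B:1 rd:5 wr:1>
#3 ALU src=r2,r5 dispatched  <A:0 Mu:0 Ld:1 B:1 rd:3 wr:0>
#4 MUL src=r1,r4 held:FU  <A:0 Mu:0 Ld:1 B:1 rd:3 wr:0>
#5 MEM src=r0 held:WR_PORT  <A:0 Mu:0 Ld:1 B:1 rd:3 wr:0>
#6 BR src=- dispatched  <A:0 Mu:0 Ld:1 B:0 rd:3 wr:0>
#7 MUL src=r5,r3 held:FU  <A:0 Mu:0 Ld:1 B:0 rd:3 wr:0>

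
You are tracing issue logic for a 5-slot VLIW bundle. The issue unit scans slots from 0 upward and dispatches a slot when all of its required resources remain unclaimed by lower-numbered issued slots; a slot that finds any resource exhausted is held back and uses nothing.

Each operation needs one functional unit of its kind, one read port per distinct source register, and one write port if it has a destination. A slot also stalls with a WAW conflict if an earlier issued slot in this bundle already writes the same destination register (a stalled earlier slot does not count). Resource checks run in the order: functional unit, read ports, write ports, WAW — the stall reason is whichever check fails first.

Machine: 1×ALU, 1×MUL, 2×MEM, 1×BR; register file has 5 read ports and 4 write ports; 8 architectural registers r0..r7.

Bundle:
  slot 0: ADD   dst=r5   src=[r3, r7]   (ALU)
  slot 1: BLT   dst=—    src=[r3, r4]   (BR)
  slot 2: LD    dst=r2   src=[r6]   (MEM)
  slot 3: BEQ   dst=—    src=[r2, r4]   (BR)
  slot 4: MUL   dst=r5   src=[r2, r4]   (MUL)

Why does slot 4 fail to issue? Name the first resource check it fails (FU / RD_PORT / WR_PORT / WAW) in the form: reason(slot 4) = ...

[0] ALU needs rd=2 wr=1: ok; after: ALU=0 MUL=1 MEM=2 BR=1, R=3, W=3
[1] BR needs rd=2 wr=0: ok; after: ALU=0 MUL=1 MEM=2 BR=0, R=1, W=3
[2] MEM needs rd=1 wr=1: ok; after: ALU=0 MUL=1 MEM=1 BR=0, R=0, W=2
[3] BR needs rd=2 wr=0: FU; after: ALU=0 MUL=1 MEM=1 BR=0, R=0, W=2
[4] MUL needs rd=2 wr=1: RD_PORT; after: ALU=0 MUL=1 MEM=1 BR=0, R=0, W=2

reason(slot 4) = RD_PORT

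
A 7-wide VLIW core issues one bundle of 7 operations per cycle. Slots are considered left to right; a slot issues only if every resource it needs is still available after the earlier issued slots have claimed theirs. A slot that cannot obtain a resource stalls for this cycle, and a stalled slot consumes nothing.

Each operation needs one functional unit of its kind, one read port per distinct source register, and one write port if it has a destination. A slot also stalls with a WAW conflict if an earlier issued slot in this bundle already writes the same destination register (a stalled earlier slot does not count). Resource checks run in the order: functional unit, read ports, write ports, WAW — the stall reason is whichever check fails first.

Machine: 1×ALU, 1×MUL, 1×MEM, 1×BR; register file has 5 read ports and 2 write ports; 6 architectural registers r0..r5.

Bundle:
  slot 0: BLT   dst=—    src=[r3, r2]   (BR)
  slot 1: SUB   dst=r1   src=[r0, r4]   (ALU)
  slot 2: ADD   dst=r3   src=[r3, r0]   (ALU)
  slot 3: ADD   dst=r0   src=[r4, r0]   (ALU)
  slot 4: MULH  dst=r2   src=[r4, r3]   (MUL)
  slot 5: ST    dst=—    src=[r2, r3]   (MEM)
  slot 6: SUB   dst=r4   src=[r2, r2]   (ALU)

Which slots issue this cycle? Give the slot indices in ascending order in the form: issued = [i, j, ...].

issued = [0, 1]

(0) want 1×BR +2rd +0wr — yes → AL1|MU1|ME1|BR0|rd3|wr2
(1) want 1×ALU +2rd +1wr — yes → AL0|MU1|ME1|BR0|rd1|wr1
(2) want 1×ALU +2rd +1wr — FU → AL0|MU1|ME1|BR0|rd1|wr1
(3) want 1×ALU +2rd +1wr — FU → AL0|MU1|ME1|BR0|rd1|wr1
(4) want 1×MUL +2rd +1wr — RD_PORT → AL0|MU1|ME1|BR0|rd1|wr1
(5) want 1×MEM +2rd +0wr — RD_PORT → AL0|MU1|ME1|BR0|rd1|wr1
(6) want 1×ALU +1rd +1wr — FU → AL0|MU1|ME1|BR0|rd1|wr1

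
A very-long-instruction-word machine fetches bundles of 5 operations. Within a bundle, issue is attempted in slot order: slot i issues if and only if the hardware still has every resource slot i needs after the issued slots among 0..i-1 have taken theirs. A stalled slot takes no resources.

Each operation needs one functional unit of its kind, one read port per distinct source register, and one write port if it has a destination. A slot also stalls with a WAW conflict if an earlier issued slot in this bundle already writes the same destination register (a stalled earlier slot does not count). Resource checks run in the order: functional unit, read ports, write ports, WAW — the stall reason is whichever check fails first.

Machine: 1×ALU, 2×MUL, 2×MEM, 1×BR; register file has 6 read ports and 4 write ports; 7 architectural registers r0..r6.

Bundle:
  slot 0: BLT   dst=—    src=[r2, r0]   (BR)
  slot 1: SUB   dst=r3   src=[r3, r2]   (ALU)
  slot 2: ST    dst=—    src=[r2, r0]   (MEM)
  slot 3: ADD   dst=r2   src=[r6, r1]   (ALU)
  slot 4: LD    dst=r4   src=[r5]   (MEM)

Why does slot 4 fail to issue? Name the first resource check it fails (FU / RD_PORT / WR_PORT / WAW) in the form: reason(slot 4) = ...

slot 0 (BR): ISSUE — free A1,Mu2,Ld2,B0 rp4 wp4
slot 1 (ALU): ISSUE — free A0,Mu2,Ld2,B0 rp2 wp3
slot 2 (MEM): ISSUE — free A0,Mu2,Ld1,B0 rp0 wp3
slot 3 (ALU): stall FU — free A0,Mu2,Ld1,B0 rp0 wp3
slot 4 (MEM): stall RD_PORT — free A0,Mu2,Ld1,B0 rp0 wp3

reason(slot 4) = RD_PORT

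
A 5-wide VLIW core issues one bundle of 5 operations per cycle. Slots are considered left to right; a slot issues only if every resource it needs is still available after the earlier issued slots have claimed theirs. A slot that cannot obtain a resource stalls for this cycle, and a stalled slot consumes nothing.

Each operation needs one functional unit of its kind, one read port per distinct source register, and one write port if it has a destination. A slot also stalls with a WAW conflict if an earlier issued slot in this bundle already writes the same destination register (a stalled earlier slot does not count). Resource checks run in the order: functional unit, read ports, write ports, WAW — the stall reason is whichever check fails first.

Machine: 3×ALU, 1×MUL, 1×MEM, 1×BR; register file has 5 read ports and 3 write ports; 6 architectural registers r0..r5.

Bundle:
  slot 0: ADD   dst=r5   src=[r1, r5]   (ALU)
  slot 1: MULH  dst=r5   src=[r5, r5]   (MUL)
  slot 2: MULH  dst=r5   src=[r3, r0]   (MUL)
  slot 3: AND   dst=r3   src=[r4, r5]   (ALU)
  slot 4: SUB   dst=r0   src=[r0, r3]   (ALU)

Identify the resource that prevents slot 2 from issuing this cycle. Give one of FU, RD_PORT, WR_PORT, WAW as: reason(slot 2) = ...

reason(slot 2) = WAW

(0) want 1×ALU +2rd +1wr — yes → AL2|MU1|ME1|BR1|rd3|wr2
(1) want 1×MUL +1rd +1wr — WAW → AL2|MU1|ME1|BR1|rd3|wr2
(2) want 1×MUL +2rd +1wr — WAW → AL2|MU1|ME1|BR1|rd3|wr2
(3) want 1×ALU +2rd +1wr — yes → AL1|MU1|ME1|BR1|rd1|wr1
(4) want 1×ALU +2rd +1wr — RD_PORT → AL1|MU1|ME1|BR1|rd1|wr1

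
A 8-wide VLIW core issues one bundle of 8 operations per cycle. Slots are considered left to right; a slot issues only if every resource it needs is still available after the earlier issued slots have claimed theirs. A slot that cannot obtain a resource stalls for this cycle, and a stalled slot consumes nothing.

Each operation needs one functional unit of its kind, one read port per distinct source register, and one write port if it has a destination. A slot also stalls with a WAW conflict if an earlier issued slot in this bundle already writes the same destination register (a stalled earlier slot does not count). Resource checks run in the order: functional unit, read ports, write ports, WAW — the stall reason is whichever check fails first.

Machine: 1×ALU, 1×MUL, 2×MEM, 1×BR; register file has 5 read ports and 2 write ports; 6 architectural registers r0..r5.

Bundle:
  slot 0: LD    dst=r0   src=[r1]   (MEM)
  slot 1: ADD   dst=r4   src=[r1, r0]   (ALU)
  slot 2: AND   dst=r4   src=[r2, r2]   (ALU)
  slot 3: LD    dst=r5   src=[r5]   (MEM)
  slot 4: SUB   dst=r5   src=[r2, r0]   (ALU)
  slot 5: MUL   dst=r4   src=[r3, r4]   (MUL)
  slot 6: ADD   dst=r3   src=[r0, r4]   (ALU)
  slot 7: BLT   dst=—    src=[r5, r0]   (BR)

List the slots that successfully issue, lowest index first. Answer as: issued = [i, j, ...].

issued = [0, 1, 7]

[0] MEM needs rd=1 wr=1: ok; after: ALU=1 MUL=1 MEM=1 BR=1, R=4, W=1
[1] ALU needs rd=2 wr=1: ok; after: ALU=0 MUL=1 MEM=1 BR=1, R=2, W=0
[2] ALU needs rd=1 wr=1: FU; after: ALU=0 MUL=1 MEM=1 BR=1, R=2, W=0
[3] MEM needs rd=1 wr=1: WR_PORT; after: ALU=0 MUL=1 MEM=1 BR=1, R=2, W=0
[4] ALU needs rd=2 wr=1: FU; after: ALU=0 MUL=1 MEM=1 BR=1, R=2, W=0
[5] MUL needs rd=2 wr=1: WR_PORT; after: ALU=0 MUL=1 MEM=1 BR=1, R=2, W=0
[6] ALU needs rd=2 wr=1: FU; after: ALU=0 MUL=1 MEM=1 BR=1, R=2, W=0
[7] BR needs rd=2 wr=0: ok; after: ALU=0 MUL=1 MEM=1 BR=0, R=0, W=0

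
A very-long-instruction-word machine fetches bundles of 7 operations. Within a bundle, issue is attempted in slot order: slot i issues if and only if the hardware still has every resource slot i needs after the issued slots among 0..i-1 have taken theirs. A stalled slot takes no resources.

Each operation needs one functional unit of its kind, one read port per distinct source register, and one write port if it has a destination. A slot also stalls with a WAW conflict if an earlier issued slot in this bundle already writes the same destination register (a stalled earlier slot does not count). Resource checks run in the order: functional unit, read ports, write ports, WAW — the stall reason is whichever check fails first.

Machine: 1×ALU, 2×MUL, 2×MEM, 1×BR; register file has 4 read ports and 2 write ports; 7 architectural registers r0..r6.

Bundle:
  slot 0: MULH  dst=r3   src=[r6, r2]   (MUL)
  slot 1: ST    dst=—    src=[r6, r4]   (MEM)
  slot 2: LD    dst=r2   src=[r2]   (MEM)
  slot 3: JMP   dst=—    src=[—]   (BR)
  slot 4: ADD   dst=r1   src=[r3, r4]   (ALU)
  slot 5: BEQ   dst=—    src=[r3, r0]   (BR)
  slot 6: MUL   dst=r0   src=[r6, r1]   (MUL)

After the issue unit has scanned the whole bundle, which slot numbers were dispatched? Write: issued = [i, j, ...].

issued = [0, 1, 3]

  0. MUL→r3 ⇒ go  {1A/1Mu/2Ld/1B | 2r 1w}
  1. MEM ⇒ go  {1A/1Mu/1Ld/1B | 0r 1w}
  2. MEM→r2 ⇒ no(RD_PORT)  {1A/1Mu/1Ld/1B | 0r 1w}
  3. BR ⇒ go  {1A/1Mu/1Ld/0B | 0r 1w}
  4. ALU→r1 ⇒ no(RD_PORT)  {1A/1Mu/1Ld/0B | 0r 1w}
  5. BR ⇒ no(FU)  {1A/1Mu/1Ld/0B | 0r 1w}
  6. MUL→r0 ⇒ no(RD_PORT)  {1A/1Mu/1Ld/0B | 0r 1w}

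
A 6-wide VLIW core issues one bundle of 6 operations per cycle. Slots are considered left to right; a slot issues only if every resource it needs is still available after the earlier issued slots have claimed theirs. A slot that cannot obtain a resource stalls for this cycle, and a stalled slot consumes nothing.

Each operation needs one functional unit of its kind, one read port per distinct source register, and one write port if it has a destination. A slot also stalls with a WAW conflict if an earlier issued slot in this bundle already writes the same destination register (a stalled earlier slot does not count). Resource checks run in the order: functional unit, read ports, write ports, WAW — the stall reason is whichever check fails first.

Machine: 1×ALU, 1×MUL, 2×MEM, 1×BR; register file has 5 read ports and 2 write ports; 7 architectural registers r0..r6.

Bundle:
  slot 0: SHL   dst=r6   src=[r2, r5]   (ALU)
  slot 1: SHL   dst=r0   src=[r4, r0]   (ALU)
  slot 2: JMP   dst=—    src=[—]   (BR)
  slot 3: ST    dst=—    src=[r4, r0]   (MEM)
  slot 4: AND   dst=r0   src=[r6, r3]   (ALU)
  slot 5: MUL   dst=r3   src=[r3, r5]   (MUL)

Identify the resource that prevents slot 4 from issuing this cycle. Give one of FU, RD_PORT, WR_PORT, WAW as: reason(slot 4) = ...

reason(slot 4) = FU

(0) want 1×ALU +2rd +1wr — yes → AL0|MU1|ME2|BR1|rd3|wr1
(1) want 1×ALU +2rd +1wr — FU → AL0|MU1|ME2|BR1|rd3|wr1
(2) want 1×BR +0rd +0wr — yes → AL0|MU1|ME2|BR0|rd3|wr1
(3) want 1×MEM +2rd +0wr — yes → AL0|MU1|ME1|BR0|rd1|wr1
(4) want 1×ALU +2rd +1wr — FU → AL0|MU1|ME1|BR0|rd1|wr1
(5) want 1×MUL +2rd +1wr — RD_PORT → AL0|MU1|ME1|BR0|rd1|wr1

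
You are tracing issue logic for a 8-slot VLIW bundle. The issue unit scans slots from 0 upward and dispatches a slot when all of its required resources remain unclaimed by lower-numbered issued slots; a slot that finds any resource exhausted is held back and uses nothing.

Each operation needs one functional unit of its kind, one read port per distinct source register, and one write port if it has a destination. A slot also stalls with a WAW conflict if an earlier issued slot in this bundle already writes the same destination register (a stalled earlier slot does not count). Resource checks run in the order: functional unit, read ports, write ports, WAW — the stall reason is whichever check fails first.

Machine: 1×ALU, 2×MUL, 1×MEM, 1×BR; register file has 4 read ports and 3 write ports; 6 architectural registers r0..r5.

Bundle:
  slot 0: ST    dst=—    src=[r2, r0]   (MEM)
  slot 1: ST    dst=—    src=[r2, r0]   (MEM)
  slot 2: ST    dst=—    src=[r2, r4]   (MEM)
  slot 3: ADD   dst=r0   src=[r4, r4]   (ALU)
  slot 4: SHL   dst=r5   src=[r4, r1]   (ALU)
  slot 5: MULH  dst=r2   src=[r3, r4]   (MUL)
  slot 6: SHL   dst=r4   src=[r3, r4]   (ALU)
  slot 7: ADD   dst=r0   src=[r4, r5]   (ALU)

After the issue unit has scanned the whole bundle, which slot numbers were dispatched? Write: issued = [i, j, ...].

issued = [0, 3]

(0) want 1×MEM +2rd +0wr — yes → AL1|MU2|ME0|BR1|rd2|wr3
(1) want 1×MEM +2rd +0wr — FU → AL1|MU2|ME0|BR1|rd2|wr3
(2) want 1×MEM +2rd +0wr — FU → AL1|MU2|ME0|BR1|rd2|wr3
(3) want 1×ALU +1rd +1wr — yes → AL0|MU2|ME0|BR1|rd1|wr2
(4) want 1×ALU +2rd +1wr — FU → AL0|MU2|ME0|BR1|rd1|wr2
(5) want 1×MUL +2rd +1wr — RD_PORT → AL0|MU2|ME0|BR1|rd1|wr2
(6) want 1×ALU +2rd +1wr — FU → AL0|MU2|ME0|BR1|rd1|wr2
(7) want 1×ALU +2rd +1wr — FU → AL0|MU2|ME0|BR1|rd1|wr2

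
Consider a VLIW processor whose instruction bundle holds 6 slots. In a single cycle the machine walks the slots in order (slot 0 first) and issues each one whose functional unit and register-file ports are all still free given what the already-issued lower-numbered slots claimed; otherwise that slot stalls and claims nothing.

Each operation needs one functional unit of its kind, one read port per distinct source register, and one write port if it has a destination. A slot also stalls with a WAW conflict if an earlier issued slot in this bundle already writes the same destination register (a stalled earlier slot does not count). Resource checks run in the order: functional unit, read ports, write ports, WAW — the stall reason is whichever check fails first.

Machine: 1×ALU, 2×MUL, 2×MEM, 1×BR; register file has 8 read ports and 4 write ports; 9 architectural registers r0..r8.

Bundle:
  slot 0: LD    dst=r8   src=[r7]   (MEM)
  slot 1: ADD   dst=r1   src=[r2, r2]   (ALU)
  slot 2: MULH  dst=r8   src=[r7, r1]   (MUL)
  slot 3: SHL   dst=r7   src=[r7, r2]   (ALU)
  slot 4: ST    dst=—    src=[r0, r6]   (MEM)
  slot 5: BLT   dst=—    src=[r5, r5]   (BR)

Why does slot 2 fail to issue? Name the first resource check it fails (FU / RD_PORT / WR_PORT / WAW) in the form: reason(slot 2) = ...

slot 0 (MEM): ISSUE — free A1,Mu2,Ld1,B1 rp7 wp3
slot 1 (ALU): ISSUE — free A0,Mu2,Ld1,B1 rp6 wp2
slot 2 (MUL): stall WAW — free A0,Mu2,Ld1,B1 rp6 wp2
slot 3 (ALU): stall FU — free A0,Mu2,Ld1,B1 rp6 wp2
slot 4 (MEM): ISSUE — free A0,Mu2,Ld0,B1 rp4 wp2
slot 5 (BR): ISSUE — free A0,Mu2,Ld0,B0 rp3 wp2

reason(slot 2) = WAW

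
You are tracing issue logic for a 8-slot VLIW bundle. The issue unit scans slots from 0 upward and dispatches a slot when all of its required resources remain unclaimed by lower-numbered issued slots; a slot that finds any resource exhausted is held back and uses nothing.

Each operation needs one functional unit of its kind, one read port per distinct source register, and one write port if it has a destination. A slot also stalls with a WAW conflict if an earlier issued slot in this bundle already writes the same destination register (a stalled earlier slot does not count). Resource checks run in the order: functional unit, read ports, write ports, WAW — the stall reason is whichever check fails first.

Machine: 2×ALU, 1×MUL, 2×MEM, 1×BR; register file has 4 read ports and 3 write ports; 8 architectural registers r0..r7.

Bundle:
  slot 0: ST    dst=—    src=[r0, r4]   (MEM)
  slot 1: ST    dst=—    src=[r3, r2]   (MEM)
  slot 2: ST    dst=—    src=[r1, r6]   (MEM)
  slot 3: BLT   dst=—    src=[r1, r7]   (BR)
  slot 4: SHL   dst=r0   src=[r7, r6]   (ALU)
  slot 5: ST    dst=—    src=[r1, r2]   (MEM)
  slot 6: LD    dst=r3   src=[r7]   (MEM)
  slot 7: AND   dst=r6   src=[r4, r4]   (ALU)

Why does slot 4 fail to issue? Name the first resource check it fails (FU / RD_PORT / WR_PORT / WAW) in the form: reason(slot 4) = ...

reason(slot 4) = RD_PORT

  0. MEM ⇒ go  {2A/1Mu/1Ld/1B | 2r 3w}
  1. MEM ⇒ go  {2A/1Mu/0Ld/1B | 0r 3w}
  2. MEM ⇒ no(FU)  {2A/1Mu/0Ld/1B | 0r 3w}
  3. BR ⇒ no(RD_PORT)  {2A/1Mu/0Ld/1B | 0r 3w}
  4. ALU→r0 ⇒ no(RD_PORT)  {2A/1Mu/0Ld/1B | 0r 3w}
  5. MEM ⇒ no(FU)  {2A/1Mu/0Ld/1B | 0r 3w}
  6. MEM→r3 ⇒ no(FU)  {2A/1Mu/0Ld/1B | 0r 3w}
  7. ALU→r6 ⇒ no(RD_PORT)  {2A/1Mu/0Ld/1B | 0r 3w}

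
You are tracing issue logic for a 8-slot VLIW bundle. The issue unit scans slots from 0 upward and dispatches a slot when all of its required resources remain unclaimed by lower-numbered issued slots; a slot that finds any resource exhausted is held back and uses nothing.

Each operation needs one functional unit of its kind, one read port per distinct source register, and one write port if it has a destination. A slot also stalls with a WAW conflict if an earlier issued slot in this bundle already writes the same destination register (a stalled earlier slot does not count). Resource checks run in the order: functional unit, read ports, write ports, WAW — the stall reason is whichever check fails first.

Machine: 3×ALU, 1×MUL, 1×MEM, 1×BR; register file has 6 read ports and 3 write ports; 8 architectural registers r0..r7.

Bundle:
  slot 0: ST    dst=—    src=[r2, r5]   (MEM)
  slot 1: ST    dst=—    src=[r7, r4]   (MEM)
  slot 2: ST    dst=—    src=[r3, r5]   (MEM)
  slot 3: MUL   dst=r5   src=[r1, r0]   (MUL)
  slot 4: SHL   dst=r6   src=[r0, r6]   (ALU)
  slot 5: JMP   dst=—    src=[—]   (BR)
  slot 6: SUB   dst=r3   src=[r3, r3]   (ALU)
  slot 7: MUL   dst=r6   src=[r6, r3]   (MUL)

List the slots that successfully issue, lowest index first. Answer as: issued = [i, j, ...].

issued = [0, 3, 4, 5]

(0) want 1×MEM +2rd +0wr — yes → AL3|MU1|ME0|BR1|rd4|wr3
(1) want 1×MEM +2rd +0wr — FU → AL3|MU1|ME0|BR1|rd4|wr3
(2) want 1×MEM +2rd +0wr — FU → AL3|MU1|ME0|BR1|rd4|wr3
(3) want 1×MUL +2rd +1wr — yes → AL3|MU0|ME0|BR1|rd2|wr2
(4) want 1×ALU +2rd +1wr — yes → AL2|MU0|ME0|BR1|rd0|wr1
(5) want 1×BR +0rd +0wr — yes → AL2|MU0|ME0|BR0|rd0|wr1
(6) want 1×ALU +1rd +1wr — RD_PORT → AL2|MU0|ME0|BR0|rd0|wr1
(7) want 1×MUL +2rd +1wr — FU → AL2|MU0|ME0|BR0|rd0|wr1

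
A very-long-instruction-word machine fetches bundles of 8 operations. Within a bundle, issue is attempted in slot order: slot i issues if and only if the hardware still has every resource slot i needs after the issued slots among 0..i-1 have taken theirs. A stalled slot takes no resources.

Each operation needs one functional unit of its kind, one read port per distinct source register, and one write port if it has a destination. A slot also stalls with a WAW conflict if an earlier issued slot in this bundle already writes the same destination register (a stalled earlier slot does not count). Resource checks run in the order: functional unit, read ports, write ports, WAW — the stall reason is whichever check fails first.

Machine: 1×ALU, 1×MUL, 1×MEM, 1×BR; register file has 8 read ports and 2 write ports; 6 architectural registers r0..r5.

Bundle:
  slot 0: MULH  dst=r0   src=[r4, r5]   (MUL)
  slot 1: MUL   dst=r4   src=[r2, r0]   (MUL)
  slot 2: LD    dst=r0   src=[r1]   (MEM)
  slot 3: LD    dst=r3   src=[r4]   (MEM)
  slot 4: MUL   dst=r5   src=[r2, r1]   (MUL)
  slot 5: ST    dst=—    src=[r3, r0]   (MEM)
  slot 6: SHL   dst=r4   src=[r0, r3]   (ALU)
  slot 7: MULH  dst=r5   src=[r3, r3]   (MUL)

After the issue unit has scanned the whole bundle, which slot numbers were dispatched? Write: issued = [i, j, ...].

issued = [0, 3]

[0] MUL needs rd=2 wr=1: ok; after: ALU=1 MUL=0 MEM=1 BR=1, R=6, W=1
[1] MUL needs rd=2 wr=1: FU; after: ALU=1 MUL=0 MEM=1 BR=1, R=6, W=1
[2] MEM needs rd=1 wr=1: WAW; after: ALU=1 MUL=0 MEM=1 BR=1, R=6, W=1
[3] MEM needs rd=1 wr=1: ok; after: ALU=1 MUL=0 MEM=0 BR=1, R=5, W=0
[4] MUL needs rd=2 wr=1: FU; after: ALU=1 MUL=0 MEM=0 BR=1, R=5, W=0
[5] MEM needs rd=2 wr=0: FU; after: ALU=1 MUL=0 MEM=0 BR=1, R=5, W=0
[6] ALU needs rd=2 wr=1: WR_PORT; after: ALU=1 MUL=0 MEM=0 BR=1, R=5, W=0
[7] MUL needs rd=1 wr=1: FU; after: ALU=1 MUL=0 MEM=0 BR=1, R=5, W=0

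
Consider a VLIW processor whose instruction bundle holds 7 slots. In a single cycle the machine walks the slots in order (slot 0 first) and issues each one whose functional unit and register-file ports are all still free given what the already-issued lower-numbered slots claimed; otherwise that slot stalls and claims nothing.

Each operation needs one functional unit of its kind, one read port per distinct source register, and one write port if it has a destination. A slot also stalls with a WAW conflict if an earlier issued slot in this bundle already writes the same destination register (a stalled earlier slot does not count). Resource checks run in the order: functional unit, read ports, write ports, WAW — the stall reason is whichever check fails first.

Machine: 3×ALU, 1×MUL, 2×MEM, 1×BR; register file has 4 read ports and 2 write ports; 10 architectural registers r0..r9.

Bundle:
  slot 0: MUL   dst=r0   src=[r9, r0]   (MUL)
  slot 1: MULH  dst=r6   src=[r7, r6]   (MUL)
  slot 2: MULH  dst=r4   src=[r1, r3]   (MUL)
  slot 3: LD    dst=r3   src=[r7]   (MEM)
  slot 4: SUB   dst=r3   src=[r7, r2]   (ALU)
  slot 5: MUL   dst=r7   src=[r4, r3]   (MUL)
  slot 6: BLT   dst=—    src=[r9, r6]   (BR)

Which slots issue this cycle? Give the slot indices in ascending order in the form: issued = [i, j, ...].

slot 0 (MUL): ISSUE — free A3,Mu0,Ld2,B1 rp2 wp1
slot 1 (MUL): stall FU — free A3,Mu0,Ld2,B1 rp2 wp1
slot 2 (MUL): stall FU — free A3,Mu0,Ld2,B1 rp2 wp1
slot 3 (MEM): ISSUE — free A3,Mu0,Ld1,B1 rp1 wp0
slot 4 (ALU): stall RD_PORT — free A3,Mu0,Ld1,B1 rp1 wp0
slot 5 (MUL): stall FU — free A3,Mu0,Ld1,B1 rp1 wp0
slot 6 (BR): stall RD_PORT — free A3,Mu0,Ld1,B1 rp1 wp0

issued = [0, 3]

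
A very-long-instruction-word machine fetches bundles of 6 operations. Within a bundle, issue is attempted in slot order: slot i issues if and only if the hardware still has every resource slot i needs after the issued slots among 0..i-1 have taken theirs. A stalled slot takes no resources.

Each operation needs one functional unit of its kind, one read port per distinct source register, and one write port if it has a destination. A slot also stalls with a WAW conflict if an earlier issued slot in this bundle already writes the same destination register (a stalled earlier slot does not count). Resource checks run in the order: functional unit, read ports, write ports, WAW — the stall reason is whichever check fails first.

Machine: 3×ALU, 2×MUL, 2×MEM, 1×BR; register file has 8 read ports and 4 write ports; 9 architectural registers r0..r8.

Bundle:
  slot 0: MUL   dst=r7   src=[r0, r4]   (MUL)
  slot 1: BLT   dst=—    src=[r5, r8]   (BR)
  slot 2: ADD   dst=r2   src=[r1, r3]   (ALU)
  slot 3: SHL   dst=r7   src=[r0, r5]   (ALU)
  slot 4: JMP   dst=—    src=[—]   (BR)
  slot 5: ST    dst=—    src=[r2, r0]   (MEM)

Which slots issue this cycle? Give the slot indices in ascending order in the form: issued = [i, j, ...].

#0 MUL src=r0,r4 dispatched  <A:3 Mu:1 Ld:2 B:1 rd:6 wr:3>
#1 BR src=r5,r8 dispatched  <A:3 Mu:1 Ld:2 B:0 rd:4 wr:3>
#2 ALU src=r1,r3 dispatched  <A:2 Mu:1 Ld:2 B:0 rd:2 wr:2>
#3 ALU src=r0,r5 held:WAW  <A:2 Mu:1 Ld:2 B:0 rd:2 wr:2>
#4 BR src=- held:FU  <A:2 Mu:1 Ld:2 B:0 rd:2 wr:2>
#5 MEM src=r2,r0 dispatched  <A:2 Mu:1 Ld:1 B:0 rd:0 wr:2>

issued = [0, 1, 2, 5]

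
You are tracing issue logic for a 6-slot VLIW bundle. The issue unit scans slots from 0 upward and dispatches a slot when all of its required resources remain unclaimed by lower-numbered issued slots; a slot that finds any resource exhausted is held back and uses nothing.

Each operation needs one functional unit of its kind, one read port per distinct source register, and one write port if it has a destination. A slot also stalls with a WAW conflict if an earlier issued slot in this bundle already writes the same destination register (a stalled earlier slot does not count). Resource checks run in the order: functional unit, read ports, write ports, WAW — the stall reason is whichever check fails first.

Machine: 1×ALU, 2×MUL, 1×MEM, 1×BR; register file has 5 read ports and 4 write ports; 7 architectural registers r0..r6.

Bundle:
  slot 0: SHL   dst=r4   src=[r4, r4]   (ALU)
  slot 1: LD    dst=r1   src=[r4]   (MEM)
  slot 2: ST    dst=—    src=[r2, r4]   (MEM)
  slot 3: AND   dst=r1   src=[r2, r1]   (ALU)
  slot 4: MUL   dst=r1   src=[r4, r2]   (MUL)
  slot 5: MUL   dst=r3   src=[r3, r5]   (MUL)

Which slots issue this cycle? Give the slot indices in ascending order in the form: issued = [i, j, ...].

#0 ALU src=r4,r4 dispatched  <A:0 Mu:2 Ld:1 B:1 rd:4 wr:3>
#1 MEM src=r4 dispatched  <A:0 Mu:2 Ld:0 B:1 rd:3 wr:2>
#2 MEM src=r2,r4 held:FU  <A:0 Mu:2 Ld:0 B:1 rd:3 wr:2>
#3 ALU src=r2,r1 held:FU  <A:0 Mu:2 Ld:0 B:1 rd:3 wr:2>
#4 MUL src=r4,r2 held:WAW  <A:0 Mu:2 Ld:0 B:1 rd:3 wr:2>
#5 MUL src=r3,r5 dispatched  <A:0 Mu:1 Ld:0 B:1 rd:1 wr:1>

issued = [0, 1, 5]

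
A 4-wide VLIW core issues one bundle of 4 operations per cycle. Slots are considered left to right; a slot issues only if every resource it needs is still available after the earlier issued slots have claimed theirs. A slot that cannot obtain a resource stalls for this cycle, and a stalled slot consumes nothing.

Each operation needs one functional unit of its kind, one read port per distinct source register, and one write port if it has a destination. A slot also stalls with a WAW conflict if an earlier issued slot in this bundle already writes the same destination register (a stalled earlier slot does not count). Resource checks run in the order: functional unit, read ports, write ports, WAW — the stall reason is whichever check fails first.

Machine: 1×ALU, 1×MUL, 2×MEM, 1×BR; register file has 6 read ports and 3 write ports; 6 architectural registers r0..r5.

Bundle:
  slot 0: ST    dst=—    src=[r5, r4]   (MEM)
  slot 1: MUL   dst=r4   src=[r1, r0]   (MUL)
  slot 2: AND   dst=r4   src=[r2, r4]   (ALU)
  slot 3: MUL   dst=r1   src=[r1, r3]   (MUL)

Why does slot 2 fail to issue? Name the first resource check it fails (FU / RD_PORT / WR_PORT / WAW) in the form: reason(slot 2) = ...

reason(slot 2) = WAW

[0] MEM needs rd=2 wr=0: ok; after: ALU=1 MUL=1 MEM=1 BR=1, R=4, W=3
[1] MUL needs rd=2 wr=1: ok; after: ALU=1 MUL=0 MEM=1 BR=1, R=2, W=2
[2] ALU needs rd=2 wr=1: WAW; after: ALU=1 MUL=0 MEM=1 BR=1, R=2, W=2
[3] MUL needs rd=2 wr=1: FU; after: ALU=1 MUL=0 MEM=1 BR=1, R=2, W=2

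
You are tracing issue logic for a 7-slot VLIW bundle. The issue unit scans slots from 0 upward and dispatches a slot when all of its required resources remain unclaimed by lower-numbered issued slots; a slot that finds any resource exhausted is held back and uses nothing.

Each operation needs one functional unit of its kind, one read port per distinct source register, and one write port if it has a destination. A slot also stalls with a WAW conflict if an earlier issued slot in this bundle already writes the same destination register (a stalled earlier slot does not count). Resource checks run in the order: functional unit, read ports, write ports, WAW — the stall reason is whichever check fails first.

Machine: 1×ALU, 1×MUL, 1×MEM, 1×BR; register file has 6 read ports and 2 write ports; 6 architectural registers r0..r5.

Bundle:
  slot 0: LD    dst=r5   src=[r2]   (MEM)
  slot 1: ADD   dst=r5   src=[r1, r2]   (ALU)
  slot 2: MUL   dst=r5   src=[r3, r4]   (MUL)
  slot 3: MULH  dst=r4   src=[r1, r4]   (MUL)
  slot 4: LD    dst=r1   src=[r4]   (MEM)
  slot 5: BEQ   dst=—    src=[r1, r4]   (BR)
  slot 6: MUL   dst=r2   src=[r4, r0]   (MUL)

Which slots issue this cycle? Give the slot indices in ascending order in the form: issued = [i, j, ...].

issued = [0, 3, 5]

[0] MEM needs rd=1 wr=1: ok; after: ALU=1 MUL=1 MEM=0 BR=1, R=5, W=1
[1] ALU needs rd=2 wr=1: WAW; after: ALU=1 MUL=1 MEM=0 BR=1, R=5, W=1
[2] MUL needs rd=2 wr=1: WAW; after: ALU=1 MUL=1 MEM=0 BR=1, R=5, W=1
[3] MUL needs rd=2 wr=1: ok; after: ALU=1 MUL=0 MEM=0 BR=1, R=3, W=0
[4] MEM needs rd=1 wr=1: FU; after: ALU=1 MUL=0 MEM=0 BR=1, R=3, W=0
[5] BR needs rd=2 wr=0: ok; after: ALU=1 MUL=0 MEM=0 BR=0, R=1, W=0
[6] MUL needs rd=2 wr=1: FU; after: ALU=1 MUL=0 MEM=0 BR=0, R=1, W=0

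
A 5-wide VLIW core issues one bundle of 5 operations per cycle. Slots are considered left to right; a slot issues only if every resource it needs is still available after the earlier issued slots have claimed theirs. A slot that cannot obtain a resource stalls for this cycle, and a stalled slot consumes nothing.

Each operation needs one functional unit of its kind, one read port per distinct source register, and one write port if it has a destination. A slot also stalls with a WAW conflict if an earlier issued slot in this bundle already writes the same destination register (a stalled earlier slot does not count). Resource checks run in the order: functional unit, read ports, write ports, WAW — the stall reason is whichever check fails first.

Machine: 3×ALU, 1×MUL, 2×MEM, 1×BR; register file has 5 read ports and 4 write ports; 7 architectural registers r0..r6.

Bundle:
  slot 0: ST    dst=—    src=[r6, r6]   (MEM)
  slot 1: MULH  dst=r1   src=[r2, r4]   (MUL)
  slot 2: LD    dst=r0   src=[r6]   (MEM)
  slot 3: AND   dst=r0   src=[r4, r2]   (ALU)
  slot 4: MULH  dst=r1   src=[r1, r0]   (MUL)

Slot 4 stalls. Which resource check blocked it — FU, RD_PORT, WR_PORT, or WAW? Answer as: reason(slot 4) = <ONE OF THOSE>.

reason(slot 4) = FU

[0] MEM needs rd=1 wr=0: ok; after: ALU=3 MUL=1 MEM=1 BR=1, R=4, W=4
[1] MUL needs rd=2 wr=1: ok; after: ALU=3 MUL=0 MEM=1 BR=1, R=2, W=3
[2] MEM needs rd=1 wr=1: ok; after: ALU=3 MUL=0 MEM=0 BR=1, R=1, W=2
[3] ALU needs rd=2 wr=1: RD_PORT; after: ALU=3 MUL=0 MEM=0 BR=1, R=1, W=2
[4] MUL needs rd=2 wr=1: FU; after: ALU=3 MUL=0 MEM=0 BR=1, R=1, W=2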